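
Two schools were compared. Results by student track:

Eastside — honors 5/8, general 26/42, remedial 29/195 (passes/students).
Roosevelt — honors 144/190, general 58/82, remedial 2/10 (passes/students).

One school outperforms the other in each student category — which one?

Honors: Eastside 5/8 = 62.5%, Roosevelt 144/190 = 75.8% → Roosevelt
General: Eastside 26/42 = 61.9%, Roosevelt 58/82 = 70.7% → Roosevelt
Remedial: Eastside 29/195 = 14.9%, Roosevelt 2/10 = 20.0% → Roosevelt
Roosevelt has the higher rate in all 3 groups.

Roosevelt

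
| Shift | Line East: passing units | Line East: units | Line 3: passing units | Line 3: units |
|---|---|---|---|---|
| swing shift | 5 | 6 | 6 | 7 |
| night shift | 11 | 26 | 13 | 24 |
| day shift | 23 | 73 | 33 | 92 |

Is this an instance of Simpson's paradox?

Swing shift: Line East 5/6 = 83.3%, Line 3 6/7 = 85.7% → Line 3
Night shift: Line East 11/26 = 42.3%, Line 3 13/24 = 54.2% → Line 3
Day shift: Line East 23/73 = 31.5%, Line 3 33/92 = 35.9% → Line 3
Overall: Line East 39/105 = 37.1%, Line 3 52/123 = 42.3% → Line 3
Line 3 wins overall and in every shift group — no reversal.

No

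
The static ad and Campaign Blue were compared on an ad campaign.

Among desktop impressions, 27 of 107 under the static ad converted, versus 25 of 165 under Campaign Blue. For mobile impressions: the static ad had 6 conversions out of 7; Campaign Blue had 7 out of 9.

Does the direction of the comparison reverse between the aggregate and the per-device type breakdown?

Desktop: the static ad 27/107 = 25.2%, Campaign Blue 25/165 = 15.2% → the static ad
Mobile: the static ad 6/7 = 85.7%, Campaign Blue 7/9 = 77.8% → the static ad
Overall: the static ad 33/114 = 28.9%, Campaign Blue 32/174 = 18.4% → the static ad
The static ad wins overall and in every device group — no reversal.

No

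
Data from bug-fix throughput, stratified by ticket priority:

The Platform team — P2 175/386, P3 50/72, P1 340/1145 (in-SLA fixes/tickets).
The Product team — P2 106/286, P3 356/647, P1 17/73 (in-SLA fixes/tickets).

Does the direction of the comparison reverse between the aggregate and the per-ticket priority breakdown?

P2: the Platform team 175/386 = 45.3%, the Product team 106/286 = 37.1% → the Platform team
P3: the Platform team 50/72 = 69.4%, the Product team 356/647 = 55.0% → the Platform team
P1: the Platform team 340/1145 = 29.7%, the Product team 17/73 = 23.3% → the Platform team
Overall: the Platform team 565/1603 = 35.2%, the Product team 479/1006 = 47.6% → the Product team
The Platform team wins each ticket group but the Product team wins overall — the comparison reverses. The Platform team's tickets skew toward P1, which has a lower base rate.

Yes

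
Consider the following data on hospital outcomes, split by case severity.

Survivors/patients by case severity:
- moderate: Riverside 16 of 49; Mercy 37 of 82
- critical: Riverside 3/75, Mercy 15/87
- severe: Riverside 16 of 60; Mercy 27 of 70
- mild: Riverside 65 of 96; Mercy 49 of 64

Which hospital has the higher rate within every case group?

Mercy

Moderate: Riverside 16/49 = 32.7%, Mercy 37/82 = 45.1% → Mercy
Critical: Riverside 3/75 = 4.0%, Mercy 15/87 = 17.2% → Mercy
Severe: Riverside 16/60 = 26.7%, Mercy 27/70 = 38.6% → Mercy
Mild: Riverside 65/96 = 67.7%, Mercy 49/64 = 76.6% → Mercy
Mercy has the higher rate in all 4 groups.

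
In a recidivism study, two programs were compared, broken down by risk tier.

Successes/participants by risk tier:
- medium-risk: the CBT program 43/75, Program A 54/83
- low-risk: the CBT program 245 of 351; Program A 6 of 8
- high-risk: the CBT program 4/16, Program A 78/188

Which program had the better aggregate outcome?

the CBT program

Medium-risk: the CBT program 43/75 = 57.3%, Program A 54/83 = 65.1% → Program A
Low-risk: the CBT program 245/351 = 69.8%, Program A 6/8 = 75.0% → Program A
High-risk: the CBT program 4/16 = 25.0%, Program A 78/188 = 41.5% → Program A
Overall: the CBT program 292/442 = 66.1%, Program A 138/279 = 49.5% → the CBT program
(Program A wins every risk group but the CBT program wins overall — Program A's participants skew toward the low-rate high-risk group.)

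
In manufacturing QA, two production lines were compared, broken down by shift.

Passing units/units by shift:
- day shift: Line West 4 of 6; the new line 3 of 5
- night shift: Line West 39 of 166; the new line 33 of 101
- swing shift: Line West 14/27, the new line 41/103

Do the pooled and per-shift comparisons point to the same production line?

No

Day shift: Line West 4/6 = 66.7%, the new line 3/5 = 60.0% → Line West
Night shift: Line West 39/166 = 23.5%, the new line 33/101 = 32.7% → the new line
Swing shift: Line West 14/27 = 51.9%, the new line 41/103 = 39.8% → Line West
Overall: Line West 57/199 = 28.6%, the new line 77/209 = 36.8% → the new line
Neither sweeps: Line West wins 2 of 3 groups, the new line wins 1. The new line wins overall but not every group — no Simpson reversal.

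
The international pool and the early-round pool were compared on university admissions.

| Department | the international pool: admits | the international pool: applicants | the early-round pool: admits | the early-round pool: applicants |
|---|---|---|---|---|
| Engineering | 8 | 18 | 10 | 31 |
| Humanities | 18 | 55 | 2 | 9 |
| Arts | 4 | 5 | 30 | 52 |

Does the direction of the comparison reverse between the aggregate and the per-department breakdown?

Engineering: the international pool 8/18 = 44.4%, the early-round pool 10/31 = 32.3% → the international pool
Humanities: the international pool 18/55 = 32.7%, the early-round pool 2/9 = 22.2% → the international pool
Arts: the international pool 4/5 = 80.0%, the early-round pool 30/52 = 57.7% → the international pool
Overall: the international pool 30/78 = 38.5%, the early-round pool 42/92 = 45.7% → the early-round pool
The international pool wins each department group but the early-round pool wins overall — the comparison reverses. The international pool's applicants skew toward Humanities, which has a lower base rate.

Yes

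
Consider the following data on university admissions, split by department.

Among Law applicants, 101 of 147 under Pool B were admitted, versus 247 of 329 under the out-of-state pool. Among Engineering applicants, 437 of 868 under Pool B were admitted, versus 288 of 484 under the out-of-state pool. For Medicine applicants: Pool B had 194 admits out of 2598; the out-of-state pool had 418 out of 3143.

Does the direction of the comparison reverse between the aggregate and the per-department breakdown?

No

Law: Pool B 101/147 = 68.7%, the out-of-state pool 247/329 = 75.1% → the out-of-state pool
Engineering: Pool B 437/868 = 50.3%, the out-of-state pool 288/484 = 59.5% → the out-of-state pool
Medicine: Pool B 194/2598 = 7.5%, the out-of-state pool 418/3143 = 13.3% → the out-of-state pool
Overall: Pool B 732/3613 = 20.3%, the out-of-state pool 953/3956 = 24.1% → the out-of-state pool
The out-of-state pool wins overall and in every department group — no reversal.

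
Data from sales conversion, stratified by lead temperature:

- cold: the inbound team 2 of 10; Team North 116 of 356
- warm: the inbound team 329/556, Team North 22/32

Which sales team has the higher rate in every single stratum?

Team North

Cold: the inbound team 2/10 = 20.0%, Team North 116/356 = 32.6% → Team North
Warm: the inbound team 329/556 = 59.2%, Team North 22/32 = 68.8% → Team North
Team North has the higher rate in both groups.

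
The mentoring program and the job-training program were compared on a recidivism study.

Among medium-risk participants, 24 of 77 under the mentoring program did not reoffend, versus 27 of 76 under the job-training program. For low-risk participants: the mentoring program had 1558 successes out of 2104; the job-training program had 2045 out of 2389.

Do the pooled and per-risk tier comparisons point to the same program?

Yes

Medium-risk: the mentoring program 24/77 = 31.2%, the job-training program 27/76 = 35.5% → the job-training program
Low-risk: the mentoring program 1558/2104 = 74.0%, the job-training program 2045/2389 = 85.6% → the job-training program
Overall: the mentoring program 1582/2181 = 72.5%, the job-training program 2072/2465 = 84.1% → the job-training program
The job-training program wins overall and in every risk group — no reversal.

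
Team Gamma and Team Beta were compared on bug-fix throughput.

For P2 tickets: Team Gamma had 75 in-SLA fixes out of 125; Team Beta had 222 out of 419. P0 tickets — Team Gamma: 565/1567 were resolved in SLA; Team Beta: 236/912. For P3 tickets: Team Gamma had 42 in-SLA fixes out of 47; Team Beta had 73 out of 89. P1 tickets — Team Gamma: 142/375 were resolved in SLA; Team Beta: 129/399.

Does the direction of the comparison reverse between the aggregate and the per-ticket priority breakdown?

No

P2: Team Gamma 75/125 = 60.0%, Team Beta 222/419 = 53.0% → Team Gamma
P0: Team Gamma 565/1567 = 36.1%, Team Beta 236/912 = 25.9% → Team Gamma
P3: Team Gamma 42/47 = 89.4%, Team Beta 73/89 = 82.0% → Team Gamma
P1: Team Gamma 142/375 = 37.9%, Team Beta 129/399 = 32.3% → Team Gamma
Overall: Team Gamma 824/2114 = 39.0%, Team Beta 660/1819 = 36.3% → Team Gamma
Team Gamma wins overall and in every ticket group — no reversal.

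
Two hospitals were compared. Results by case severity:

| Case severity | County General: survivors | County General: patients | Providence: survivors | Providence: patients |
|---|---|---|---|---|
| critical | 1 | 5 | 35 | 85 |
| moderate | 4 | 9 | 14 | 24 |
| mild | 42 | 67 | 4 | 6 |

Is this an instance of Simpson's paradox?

Yes

Critical: County General 1/5 = 20.0%, Providence 35/85 = 41.2% → Providence
Moderate: County General 4/9 = 44.4%, Providence 14/24 = 58.3% → Providence
Mild: County General 42/67 = 62.7%, Providence 4/6 = 66.7% → Providence
Overall: County General 47/81 = 58.0%, Providence 53/115 = 46.1% → County General
Providence wins each case group but County General wins overall — the comparison reverses. Providence's patients skew toward critical, which has a lower base rate.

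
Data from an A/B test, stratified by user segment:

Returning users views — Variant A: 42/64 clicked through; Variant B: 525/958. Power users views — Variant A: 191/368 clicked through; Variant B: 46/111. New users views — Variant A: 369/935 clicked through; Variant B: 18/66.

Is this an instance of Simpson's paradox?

Returning users: Variant A 42/64 = 65.6%, Variant B 525/958 = 54.8% → Variant A
Power users: Variant A 191/368 = 51.9%, Variant B 46/111 = 41.4% → Variant A
New users: Variant A 369/935 = 39.5%, Variant B 18/66 = 27.3% → Variant A
Overall: Variant A 602/1367 = 44.0%, Variant B 589/1135 = 51.9% → Variant B
Variant A wins each user group but Variant B wins overall — the comparison reverses. Variant A's views skew toward new users, which has a lower base rate.

Yes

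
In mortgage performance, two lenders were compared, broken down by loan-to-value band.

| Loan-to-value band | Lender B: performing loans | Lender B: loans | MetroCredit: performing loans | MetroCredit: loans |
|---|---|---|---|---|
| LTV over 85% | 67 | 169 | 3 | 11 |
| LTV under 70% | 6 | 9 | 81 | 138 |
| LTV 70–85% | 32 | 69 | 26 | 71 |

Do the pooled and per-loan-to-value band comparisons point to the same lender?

LTV over 85%: Lender B 67/169 = 39.6%, MetroCredit 3/11 = 27.3% → Lender B
LTV under 70%: Lender B 6/9 = 66.7%, MetroCredit 81/138 = 58.7% → Lender B
LTV 70–85%: Lender B 32/69 = 46.4%, MetroCredit 26/71 = 36.6% → Lender B
Overall: Lender B 105/247 = 42.5%, MetroCredit 110/220 = 50.0% → MetroCredit
Lender B wins each loan-to-value group but MetroCredit wins overall — the comparison reverses. Lender B's loans skew toward LTV over 85%, which has a lower base rate.

No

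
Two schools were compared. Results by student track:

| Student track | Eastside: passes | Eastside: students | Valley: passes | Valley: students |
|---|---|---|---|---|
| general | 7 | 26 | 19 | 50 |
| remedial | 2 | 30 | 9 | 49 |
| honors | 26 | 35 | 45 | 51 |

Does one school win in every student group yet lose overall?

General: Eastside 7/26 = 26.9%, Valley 19/50 = 38.0% → Valley
Remedial: Eastside 2/30 = 6.7%, Valley 9/49 = 18.4% → Valley
Honors: Eastside 26/35 = 74.3%, Valley 45/51 = 88.2% → Valley
Overall: Eastside 35/91 = 38.5%, Valley 73/150 = 48.7% → Valley
Valley wins overall and in every student group — no reversal.

No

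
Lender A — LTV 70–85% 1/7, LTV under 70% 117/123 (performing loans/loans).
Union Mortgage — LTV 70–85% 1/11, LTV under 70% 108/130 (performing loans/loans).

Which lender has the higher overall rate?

LTV 70–85%: Lender A 1/7 = 14.3%, Union Mortgage 1/11 = 9.1% → Lender A
LTV under 70%: Lender A 117/123 = 95.1%, Union Mortgage 108/130 = 83.1% → Lender A
Overall: Lender A 118/130 = 90.8%, Union Mortgage 109/141 = 77.3% → Lender A

Lender A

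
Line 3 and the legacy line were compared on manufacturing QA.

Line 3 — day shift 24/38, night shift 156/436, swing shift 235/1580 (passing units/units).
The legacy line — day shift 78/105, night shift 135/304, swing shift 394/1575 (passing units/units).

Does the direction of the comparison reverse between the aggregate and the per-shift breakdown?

Day shift: Line 3 24/38 = 63.2%, the legacy line 78/105 = 74.3% → the legacy line
Night shift: Line 3 156/436 = 35.8%, the legacy line 135/304 = 44.4% → the legacy line
Swing shift: Line 3 235/1580 = 14.9%, the legacy line 394/1575 = 25.0% → the legacy line
Overall: Line 3 415/2054 = 20.2%, the legacy line 607/1984 = 30.6% → the legacy line
The legacy line wins overall and in every shift group — no reversal.

No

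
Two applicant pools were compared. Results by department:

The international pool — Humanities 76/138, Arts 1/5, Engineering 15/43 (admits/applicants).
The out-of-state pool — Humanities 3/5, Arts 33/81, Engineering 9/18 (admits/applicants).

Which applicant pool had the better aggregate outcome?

the international pool

Humanities: the international pool 76/138 = 55.1%, the out-of-state pool 3/5 = 60.0% → the out-of-state pool
Arts: the international pool 1/5 = 20.0%, the out-of-state pool 33/81 = 40.7% → the out-of-state pool
Engineering: the international pool 15/43 = 34.9%, the out-of-state pool 9/18 = 50.0% → the out-of-state pool
Overall: the international pool 92/186 = 49.5%, the out-of-state pool 45/104 = 43.3% → the international pool
(The out-of-state pool wins every department group but the international pool wins overall — the out-of-state pool's applicants skew toward the low-rate Arts group.)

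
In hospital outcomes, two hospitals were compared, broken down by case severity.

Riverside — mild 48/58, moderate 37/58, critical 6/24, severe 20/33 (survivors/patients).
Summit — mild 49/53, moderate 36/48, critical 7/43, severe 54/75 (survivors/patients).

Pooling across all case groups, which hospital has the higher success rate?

Mild: Riverside 48/58 = 82.8%, Summit 49/53 = 92.5% → Summit
Moderate: Riverside 37/58 = 63.8%, Summit 36/48 = 75.0% → Summit
Critical: Riverside 6/24 = 25.0%, Summit 7/43 = 16.3% → Riverside
Severe: Riverside 20/33 = 60.6%, Summit 54/75 = 72.0% → Summit
Overall: Riverside 111/173 = 64.2%, Summit 146/219 = 66.7% → Summit
(Neither sweeps every case group, but Summit has the higher pooled rate.)

Summit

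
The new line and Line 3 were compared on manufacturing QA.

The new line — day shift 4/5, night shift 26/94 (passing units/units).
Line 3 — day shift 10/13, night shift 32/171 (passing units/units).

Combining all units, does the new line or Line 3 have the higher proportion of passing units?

the new line

Day shift: the new line 4/5 = 80.0%, Line 3 10/13 = 76.9% → the new line
Night shift: the new line 26/94 = 27.7%, Line 3 32/171 = 18.7% → the new line
Overall: the new line 30/99 = 30.3%, Line 3 42/184 = 22.8% → the new line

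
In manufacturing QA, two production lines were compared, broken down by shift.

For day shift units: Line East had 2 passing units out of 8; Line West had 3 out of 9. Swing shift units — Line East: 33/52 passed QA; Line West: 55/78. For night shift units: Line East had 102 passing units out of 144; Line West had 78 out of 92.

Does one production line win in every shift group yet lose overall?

No

Day shift: Line East 2/8 = 25.0%, Line West 3/9 = 33.3% → Line West
Swing shift: Line East 33/52 = 63.5%, Line West 55/78 = 70.5% → Line West
Night shift: Line East 102/144 = 70.8%, Line West 78/92 = 84.8% → Line West
Overall: Line East 137/204 = 67.2%, Line West 136/179 = 76.0% → Line West
Line West wins overall and in every shift group — no reversal.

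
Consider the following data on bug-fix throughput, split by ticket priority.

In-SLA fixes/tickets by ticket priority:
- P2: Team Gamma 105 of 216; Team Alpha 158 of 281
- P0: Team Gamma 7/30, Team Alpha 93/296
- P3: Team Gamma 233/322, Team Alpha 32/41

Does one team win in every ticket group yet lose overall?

Yes

P2: Team Gamma 105/216 = 48.6%, Team Alpha 158/281 = 56.2% → Team Alpha
P0: Team Gamma 7/30 = 23.3%, Team Alpha 93/296 = 31.4% → Team Alpha
P3: Team Gamma 233/322 = 72.4%, Team Alpha 32/41 = 78.0% → Team Alpha
Overall: Team Gamma 345/568 = 60.7%, Team Alpha 283/618 = 45.8% → Team Gamma
Team Alpha wins each ticket group but Team Gamma wins overall — the comparison reverses. Team Alpha's tickets skew toward P0, which has a lower base rate.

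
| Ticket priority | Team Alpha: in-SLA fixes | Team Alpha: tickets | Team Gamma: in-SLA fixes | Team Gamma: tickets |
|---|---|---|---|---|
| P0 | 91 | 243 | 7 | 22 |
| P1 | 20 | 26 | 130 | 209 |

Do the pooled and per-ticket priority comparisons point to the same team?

P0: Team Alpha 91/243 = 37.4%, Team Gamma 7/22 = 31.8% → Team Alpha
P1: Team Alpha 20/26 = 76.9%, Team Gamma 130/209 = 62.2% → Team Alpha
Overall: Team Alpha 111/269 = 41.3%, Team Gamma 137/231 = 59.3% → Team Gamma
Team Alpha wins each ticket group but Team Gamma wins overall — the comparison reverses. Team Alpha's tickets skew toward P0, which has a lower base rate.

No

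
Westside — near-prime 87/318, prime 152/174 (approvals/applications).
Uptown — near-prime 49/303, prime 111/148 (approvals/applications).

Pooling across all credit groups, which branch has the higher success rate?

Westside

Near-prime: Westside 87/318 = 27.4%, Uptown 49/303 = 16.2% → Westside
Prime: Westside 152/174 = 87.4%, Uptown 111/148 = 75.0% → Westside
Overall: Westside 239/492 = 48.6%, Uptown 160/451 = 35.5% → Westside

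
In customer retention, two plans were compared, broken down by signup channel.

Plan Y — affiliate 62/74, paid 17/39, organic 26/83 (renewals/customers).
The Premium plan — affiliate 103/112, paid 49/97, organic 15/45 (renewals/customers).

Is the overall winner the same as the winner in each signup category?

Yes

Affiliate: Plan Y 62/74 = 83.8%, the Premium plan 103/112 = 92.0% → the Premium plan
Paid: Plan Y 17/39 = 43.6%, the Premium plan 49/97 = 50.5% → the Premium plan
Organic: Plan Y 26/83 = 31.3%, the Premium plan 15/45 = 33.3% → the Premium plan
Overall: Plan Y 105/196 = 53.6%, the Premium plan 167/254 = 65.7% → the Premium plan
The Premium plan wins overall and in every signup group — no reversal.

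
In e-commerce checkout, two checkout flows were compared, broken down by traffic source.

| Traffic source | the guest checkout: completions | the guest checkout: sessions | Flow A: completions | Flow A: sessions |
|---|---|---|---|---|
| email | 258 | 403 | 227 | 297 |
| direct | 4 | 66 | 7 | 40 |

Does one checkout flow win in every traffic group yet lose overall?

No

Email: the guest checkout 258/403 = 64.0%, Flow A 227/297 = 76.4% → Flow A
Direct: the guest checkout 4/66 = 6.1%, Flow A 7/40 = 17.5% → Flow A
Overall: the guest checkout 262/469 = 55.9%, Flow A 234/337 = 69.4% → Flow A
Flow A wins overall and in every traffic group — no reversal.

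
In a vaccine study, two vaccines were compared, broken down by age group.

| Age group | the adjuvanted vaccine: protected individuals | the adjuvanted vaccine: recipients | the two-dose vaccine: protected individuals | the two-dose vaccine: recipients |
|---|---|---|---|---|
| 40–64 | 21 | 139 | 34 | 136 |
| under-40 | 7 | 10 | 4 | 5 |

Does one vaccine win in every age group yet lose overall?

40–64: the adjuvanted vaccine 21/139 = 15.1%, the two-dose vaccine 34/136 = 25.0% → the two-dose vaccine
Under-40: the adjuvanted vaccine 7/10 = 70.0%, the two-dose vaccine 4/5 = 80.0% → the two-dose vaccine
Overall: the adjuvanted vaccine 28/149 = 18.8%, the two-dose vaccine 38/141 = 27.0% → the two-dose vaccine
The two-dose vaccine wins overall and in every age group — no reversal.

No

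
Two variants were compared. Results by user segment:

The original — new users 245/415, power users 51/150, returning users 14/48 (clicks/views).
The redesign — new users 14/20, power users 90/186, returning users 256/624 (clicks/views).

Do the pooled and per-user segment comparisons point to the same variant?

No

New users: the original 245/415 = 59.0%, the redesign 14/20 = 70.0% → the redesign
Power users: the original 51/150 = 34.0%, the redesign 90/186 = 48.4% → the redesign
Returning users: the original 14/48 = 29.2%, the redesign 256/624 = 41.0% → the redesign
Overall: the original 310/613 = 50.6%, the redesign 360/830 = 43.4% → the original
The redesign wins each user group but the original wins overall — the comparison reverses. The redesign's views skew toward returning users, which has a lower base rate.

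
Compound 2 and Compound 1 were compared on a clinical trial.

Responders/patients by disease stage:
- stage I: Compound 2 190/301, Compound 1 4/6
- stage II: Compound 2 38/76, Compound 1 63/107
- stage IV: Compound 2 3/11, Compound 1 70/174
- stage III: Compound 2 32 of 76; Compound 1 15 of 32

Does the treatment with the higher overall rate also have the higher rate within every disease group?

Stage I: Compound 2 190/301 = 63.1%, Compound 1 4/6 = 66.7% → Compound 1
Stage II: Compound 2 38/76 = 50.0%, Compound 1 63/107 = 58.9% → Compound 1
Stage IV: Compound 2 3/11 = 27.3%, Compound 1 70/174 = 40.2% → Compound 1
Stage III: Compound 2 32/76 = 42.1%, Compound 1 15/32 = 46.9% → Compound 1
Overall: Compound 2 263/464 = 56.7%, Compound 1 152/319 = 47.6% → Compound 2
Compound 1 wins each disease group but Compound 2 wins overall — the comparison reverses. Compound 1's patients skew toward stage IV, which has a lower base rate.

No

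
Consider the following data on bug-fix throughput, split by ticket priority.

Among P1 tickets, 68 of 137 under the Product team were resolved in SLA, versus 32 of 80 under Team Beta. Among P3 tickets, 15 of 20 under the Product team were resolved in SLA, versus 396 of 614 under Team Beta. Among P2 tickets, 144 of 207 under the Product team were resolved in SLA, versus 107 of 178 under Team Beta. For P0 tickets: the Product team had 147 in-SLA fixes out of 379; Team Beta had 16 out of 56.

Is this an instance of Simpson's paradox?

Yes

P1: the Product team 68/137 = 49.6%, Team Beta 32/80 = 40.0% → the Product team
P3: the Product team 15/20 = 75.0%, Team Beta 396/614 = 64.5% → the Product team
P2: the Product team 144/207 = 69.6%, Team Beta 107/178 = 60.1% → the Product team
P0: the Product team 147/379 = 38.8%, Team Beta 16/56 = 28.6% → the Product team
Overall: the Product team 374/743 = 50.3%, Team Beta 551/928 = 59.4% → Team Beta
The Product team wins each ticket group but Team Beta wins overall — the comparison reverses. The Product team's tickets skew toward P0, which has a lower base rate.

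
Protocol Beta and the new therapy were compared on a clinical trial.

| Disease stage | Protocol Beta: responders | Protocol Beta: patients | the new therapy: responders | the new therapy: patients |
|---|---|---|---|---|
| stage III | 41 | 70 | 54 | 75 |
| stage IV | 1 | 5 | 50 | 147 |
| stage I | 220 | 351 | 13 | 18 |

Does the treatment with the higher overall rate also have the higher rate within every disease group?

No

Stage III: Protocol Beta 41/70 = 58.6%, the new therapy 54/75 = 72.0% → the new therapy
Stage IV: Protocol Beta 1/5 = 20.0%, the new therapy 50/147 = 34.0% → the new therapy
Stage I: Protocol Beta 220/351 = 62.7%, the new therapy 13/18 = 72.2% → the new therapy
Overall: Protocol Beta 262/426 = 61.5%, the new therapy 117/240 = 48.8% → Protocol Beta
The new therapy wins each disease group but Protocol Beta wins overall — the comparison reverses. The new therapy's patients skew toward stage IV, which has a lower base rate.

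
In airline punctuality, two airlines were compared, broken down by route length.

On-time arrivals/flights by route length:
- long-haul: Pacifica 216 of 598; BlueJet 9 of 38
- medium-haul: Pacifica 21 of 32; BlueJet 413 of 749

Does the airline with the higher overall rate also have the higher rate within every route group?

No

Long-haul: Pacifica 216/598 = 36.1%, BlueJet 9/38 = 23.7% → Pacifica
Medium-haul: Pacifica 21/32 = 65.6%, BlueJet 413/749 = 55.1% → Pacifica
Overall: Pacifica 237/630 = 37.6%, BlueJet 422/787 = 53.6% → BlueJet
Pacifica wins each route group but BlueJet wins overall — the comparison reverses. Pacifica's flights skew toward long-haul, which has a lower base rate.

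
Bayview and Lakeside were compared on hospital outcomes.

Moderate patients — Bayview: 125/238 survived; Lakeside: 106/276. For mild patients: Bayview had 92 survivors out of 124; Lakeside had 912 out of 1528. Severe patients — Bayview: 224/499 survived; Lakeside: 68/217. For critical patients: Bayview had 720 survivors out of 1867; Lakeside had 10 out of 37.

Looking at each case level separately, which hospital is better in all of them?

Moderate: Bayview 125/238 = 52.5%, Lakeside 106/276 = 38.4% → Bayview
Mild: Bayview 92/124 = 74.2%, Lakeside 912/1528 = 59.7% → Bayview
Severe: Bayview 224/499 = 44.9%, Lakeside 68/217 = 31.3% → Bayview
Critical: Bayview 720/1867 = 38.6%, Lakeside 10/37 = 27.0% → Bayview
Bayview has the higher rate in all 4 groups.

Bayview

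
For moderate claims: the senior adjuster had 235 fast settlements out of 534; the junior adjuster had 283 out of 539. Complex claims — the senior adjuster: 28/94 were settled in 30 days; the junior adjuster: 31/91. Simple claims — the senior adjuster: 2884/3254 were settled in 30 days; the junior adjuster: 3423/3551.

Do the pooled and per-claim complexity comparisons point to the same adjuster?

Moderate: the senior adjuster 235/534 = 44.0%, the junior adjuster 283/539 = 52.5% → the junior adjuster
Complex: the senior adjuster 28/94 = 29.8%, the junior adjuster 31/91 = 34.1% → the junior adjuster
Simple: the senior adjuster 2884/3254 = 88.6%, the junior adjuster 3423/3551 = 96.4% → the junior adjuster
Overall: the senior adjuster 3147/3882 = 81.1%, the junior adjuster 3737/4181 = 89.4% → the junior adjuster
The junior adjuster wins overall and in every claim group — no reversal.

Yes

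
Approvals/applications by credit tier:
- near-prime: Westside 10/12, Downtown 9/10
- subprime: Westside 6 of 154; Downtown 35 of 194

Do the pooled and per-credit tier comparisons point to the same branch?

Near-prime: Westside 10/12 = 83.3%, Downtown 9/10 = 90.0% → Downtown
Subprime: Westside 6/154 = 3.9%, Downtown 35/194 = 18.0% → Downtown
Overall: Westside 16/166 = 9.6%, Downtown 44/204 = 21.6% → Downtown
Downtown wins overall and in every credit group — no reversal.

Yes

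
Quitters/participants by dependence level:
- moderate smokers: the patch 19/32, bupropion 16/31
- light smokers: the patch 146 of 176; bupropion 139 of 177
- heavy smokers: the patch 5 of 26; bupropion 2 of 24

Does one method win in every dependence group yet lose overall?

No

Moderate smokers: the patch 19/32 = 59.4%, bupropion 16/31 = 51.6% → the patch
Light smokers: the patch 146/176 = 83.0%, bupropion 139/177 = 78.5% → the patch
Heavy smokers: the patch 5/26 = 19.2%, bupropion 2/24 = 8.3% → the patch
Overall: the patch 170/234 = 72.6%, bupropion 157/232 = 67.7% → the patch
The patch wins overall and in every dependence group — no reversal.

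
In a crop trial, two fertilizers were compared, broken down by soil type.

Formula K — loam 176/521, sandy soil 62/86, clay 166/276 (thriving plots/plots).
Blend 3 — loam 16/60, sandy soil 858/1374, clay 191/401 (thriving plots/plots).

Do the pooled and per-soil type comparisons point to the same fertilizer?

No

Loam: Formula K 176/521 = 33.8%, Blend 3 16/60 = 26.7% → Formula K
Sandy soil: Formula K 62/86 = 72.1%, Blend 3 858/1374 = 62.4% → Formula K
Clay: Formula K 166/276 = 60.1%, Blend 3 191/401 = 47.6% → Formula K
Overall: Formula K 404/883 = 45.8%, Blend 3 1065/1835 = 58.0% → Blend 3
Formula K wins each soil group but Blend 3 wins overall — the comparison reverses. Formula K's plots skew toward loam, which has a lower base rate.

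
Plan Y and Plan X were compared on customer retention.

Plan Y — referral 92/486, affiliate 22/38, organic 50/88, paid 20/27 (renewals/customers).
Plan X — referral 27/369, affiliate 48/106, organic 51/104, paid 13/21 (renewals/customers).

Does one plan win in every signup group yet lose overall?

No

Referral: Plan Y 92/486 = 18.9%, Plan X 27/369 = 7.3% → Plan Y
Affiliate: Plan Y 22/38 = 57.9%, Plan X 48/106 = 45.3% → Plan Y
Organic: Plan Y 50/88 = 56.8%, Plan X 51/104 = 49.0% → Plan Y
Paid: Plan Y 20/27 = 74.1%, Plan X 13/21 = 61.9% → Plan Y
Overall: Plan Y 184/639 = 28.8%, Plan X 139/600 = 23.2% → Plan Y
Plan Y wins overall and in every signup group — no reversal.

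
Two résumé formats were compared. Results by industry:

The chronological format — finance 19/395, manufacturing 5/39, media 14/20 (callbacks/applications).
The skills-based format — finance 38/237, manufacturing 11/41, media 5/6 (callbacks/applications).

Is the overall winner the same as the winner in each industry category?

Yes

Finance: the chronological format 19/395 = 4.8%, the skills-based format 38/237 = 16.0% → the skills-based format
Manufacturing: the chronological format 5/39 = 12.8%, the skills-based format 11/41 = 26.8% → the skills-based format
Media: the chronological format 14/20 = 70.0%, the skills-based format 5/6 = 83.3% → the skills-based format
Overall: the chronological format 38/454 = 8.4%, the skills-based format 54/284 = 19.0% → the skills-based format
The skills-based format wins overall and in every industry group — no reversal.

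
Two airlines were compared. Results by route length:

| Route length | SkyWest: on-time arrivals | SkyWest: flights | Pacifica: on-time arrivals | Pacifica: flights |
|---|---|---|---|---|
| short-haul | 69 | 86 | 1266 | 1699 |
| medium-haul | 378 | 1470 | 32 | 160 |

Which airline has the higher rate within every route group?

SkyWest

Short-haul: SkyWest 69/86 = 80.2%, Pacifica 1266/1699 = 74.5% → SkyWest
Medium-haul: SkyWest 378/1470 = 25.7%, Pacifica 32/160 = 20.0% → SkyWest
SkyWest has the higher rate in both groups.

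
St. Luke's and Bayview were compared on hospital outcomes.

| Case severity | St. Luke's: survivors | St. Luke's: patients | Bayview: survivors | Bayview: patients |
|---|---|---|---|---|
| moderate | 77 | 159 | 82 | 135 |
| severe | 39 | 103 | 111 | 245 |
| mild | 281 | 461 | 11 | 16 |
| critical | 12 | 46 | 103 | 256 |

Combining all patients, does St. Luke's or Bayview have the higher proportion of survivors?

St. Luke's

Moderate: St. Luke's 77/159 = 48.4%, Bayview 82/135 = 60.7% → Bayview
Severe: St. Luke's 39/103 = 37.9%, Bayview 111/245 = 45.3% → Bayview
Mild: St. Luke's 281/461 = 61.0%, Bayview 11/16 = 68.8% → Bayview
Critical: St. Luke's 12/46 = 26.1%, Bayview 103/256 = 40.2% → Bayview
Overall: St. Luke's 409/769 = 53.2%, Bayview 307/652 = 47.1% → St. Luke's
(Bayview wins every case group but St. Luke's wins overall — Bayview's patients skew toward the low-rate critical group.)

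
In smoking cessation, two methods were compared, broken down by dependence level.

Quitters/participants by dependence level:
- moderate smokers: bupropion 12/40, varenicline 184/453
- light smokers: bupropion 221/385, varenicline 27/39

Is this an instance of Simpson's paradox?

Moderate smokers: bupropion 12/40 = 30.0%, varenicline 184/453 = 40.6% → varenicline
Light smokers: bupropion 221/385 = 57.4%, varenicline 27/39 = 69.2% → varenicline
Overall: bupropion 233/425 = 54.8%, varenicline 211/492 = 42.9% → bupropion
Varenicline wins each dependence group but bupropion wins overall — the comparison reverses. Varenicline's participants skew toward moderate smokers, which has a lower base rate.

Yes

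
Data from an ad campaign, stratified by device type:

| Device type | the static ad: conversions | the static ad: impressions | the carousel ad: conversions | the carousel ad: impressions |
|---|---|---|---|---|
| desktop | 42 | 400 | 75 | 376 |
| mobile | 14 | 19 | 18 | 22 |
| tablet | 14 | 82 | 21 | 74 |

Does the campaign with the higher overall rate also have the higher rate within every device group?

Desktop: the static ad 42/400 = 10.5%, the carousel ad 75/376 = 19.9% → the carousel ad
Mobile: the static ad 14/19 = 73.7%, the carousel ad 18/22 = 81.8% → the carousel ad
Tablet: the static ad 14/82 = 17.1%, the carousel ad 21/74 = 28.4% → the carousel ad
Overall: the static ad 70/501 = 14.0%, the carousel ad 114/472 = 24.2% → the carousel ad
The carousel ad wins overall and in every device group — no reversal.

Yes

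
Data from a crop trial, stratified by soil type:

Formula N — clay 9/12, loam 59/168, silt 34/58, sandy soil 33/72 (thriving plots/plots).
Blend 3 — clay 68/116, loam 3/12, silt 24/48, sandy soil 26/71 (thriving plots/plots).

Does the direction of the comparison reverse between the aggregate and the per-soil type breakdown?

Yes

Clay: Formula N 9/12 = 75.0%, Blend 3 68/116 = 58.6% → Formula N
Loam: Formula N 59/168 = 35.1%, Blend 3 3/12 = 25.0% → Formula N
Silt: Formula N 34/58 = 58.6%, Blend 3 24/48 = 50.0% → Formula N
Sandy soil: Formula N 33/72 = 45.8%, Blend 3 26/71 = 36.6% → Formula N
Overall: Formula N 135/310 = 43.5%, Blend 3 121/247 = 49.0% → Blend 3
Formula N wins each soil group but Blend 3 wins overall — the comparison reverses. Formula N's plots skew toward loam, which has a lower base rate.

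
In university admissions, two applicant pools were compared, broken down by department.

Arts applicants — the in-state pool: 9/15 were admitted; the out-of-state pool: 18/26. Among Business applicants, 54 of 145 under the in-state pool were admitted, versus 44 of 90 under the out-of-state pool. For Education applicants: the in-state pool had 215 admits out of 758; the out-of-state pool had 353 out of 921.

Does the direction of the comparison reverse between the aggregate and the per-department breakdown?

No

Arts: the in-state pool 9/15 = 60.0%, the out-of-state pool 18/26 = 69.2% → the out-of-state pool
Business: the in-state pool 54/145 = 37.2%, the out-of-state pool 44/90 = 48.9% → the out-of-state pool
Education: the in-state pool 215/758 = 28.4%, the out-of-state pool 353/921 = 38.3% → the out-of-state pool
Overall: the in-state pool 278/918 = 30.3%, the out-of-state pool 415/1037 = 40.0% → the out-of-state pool
The out-of-state pool wins overall and in every department group — no reversal.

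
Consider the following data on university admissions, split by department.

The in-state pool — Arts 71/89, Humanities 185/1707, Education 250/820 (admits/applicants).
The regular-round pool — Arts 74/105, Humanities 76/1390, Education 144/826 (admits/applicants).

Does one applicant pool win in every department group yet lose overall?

Arts: the in-state pool 71/89 = 79.8%, the regular-round pool 74/105 = 70.5% → the in-state pool
Humanities: the in-state pool 185/1707 = 10.8%, the regular-round pool 76/1390 = 5.5% → the in-state pool
Education: the in-state pool 250/820 = 30.5%, the regular-round pool 144/826 = 17.4% → the in-state pool
Overall: the in-state pool 506/2616 = 19.3%, the regular-round pool 294/2321 = 12.7% → the in-state pool
The in-state pool wins overall and in every department group — no reversal.

No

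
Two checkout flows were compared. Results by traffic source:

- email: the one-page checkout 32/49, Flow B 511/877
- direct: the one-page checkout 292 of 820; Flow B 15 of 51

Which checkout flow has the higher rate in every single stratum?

Email: the one-page checkout 32/49 = 65.3%, Flow B 511/877 = 58.3% → the one-page checkout
Direct: the one-page checkout 292/820 = 35.6%, Flow B 15/51 = 29.4% → the one-page checkout
The one-page checkout has the higher rate in both groups.

the one-page checkout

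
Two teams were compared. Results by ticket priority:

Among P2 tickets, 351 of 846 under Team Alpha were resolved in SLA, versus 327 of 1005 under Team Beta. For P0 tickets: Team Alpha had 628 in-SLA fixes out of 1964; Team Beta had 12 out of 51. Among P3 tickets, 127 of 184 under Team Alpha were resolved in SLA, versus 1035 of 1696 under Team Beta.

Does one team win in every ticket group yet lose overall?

Yes

P2: Team Alpha 351/846 = 41.5%, Team Beta 327/1005 = 32.5% → Team Alpha
P0: Team Alpha 628/1964 = 32.0%, Team Beta 12/51 = 23.5% → Team Alpha
P3: Team Alpha 127/184 = 69.0%, Team Beta 1035/1696 = 61.0% → Team Alpha
Overall: Team Alpha 1106/2994 = 36.9%, Team Beta 1374/2752 = 49.9% → Team Beta
Team Alpha wins each ticket group but Team Beta wins overall — the comparison reverses. Team Alpha's tickets skew toward P0, which has a lower base rate.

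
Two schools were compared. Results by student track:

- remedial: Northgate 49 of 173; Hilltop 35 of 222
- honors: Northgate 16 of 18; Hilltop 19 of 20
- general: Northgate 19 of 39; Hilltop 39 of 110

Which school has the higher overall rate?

Remedial: Northgate 49/173 = 28.3%, Hilltop 35/222 = 15.8% → Northgate
Honors: Northgate 16/18 = 88.9%, Hilltop 19/20 = 95.0% → Hilltop
General: Northgate 19/39 = 48.7%, Hilltop 39/110 = 35.5% → Northgate
Overall: Northgate 84/230 = 36.5%, Hilltop 93/352 = 26.4% → Northgate
(Neither sweeps every student group, but Northgate has the higher pooled rate.)

Northgate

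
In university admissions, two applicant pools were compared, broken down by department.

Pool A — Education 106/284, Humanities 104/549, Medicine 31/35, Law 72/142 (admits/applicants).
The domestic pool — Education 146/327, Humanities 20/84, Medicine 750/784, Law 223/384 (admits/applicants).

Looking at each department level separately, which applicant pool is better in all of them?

the domestic pool

Education: Pool A 106/284 = 37.3%, the domestic pool 146/327 = 44.6% → the domestic pool
Humanities: Pool A 104/549 = 18.9%, the domestic pool 20/84 = 23.8% → the domestic pool
Medicine: Pool A 31/35 = 88.6%, the domestic pool 750/784 = 95.7% → the domestic pool
Law: Pool A 72/142 = 50.7%, the domestic pool 223/384 = 58.1% → the domestic pool
The domestic pool has the higher rate in all 4 groups.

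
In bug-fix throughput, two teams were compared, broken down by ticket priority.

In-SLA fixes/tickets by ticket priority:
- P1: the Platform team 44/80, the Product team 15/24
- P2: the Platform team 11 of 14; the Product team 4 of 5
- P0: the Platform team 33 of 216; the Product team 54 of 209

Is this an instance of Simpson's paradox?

P1: the Platform team 44/80 = 55.0%, the Product team 15/24 = 62.5% → the Product team
P2: the Platform team 11/14 = 78.6%, the Product team 4/5 = 80.0% → the Product team
P0: the Platform team 33/216 = 15.3%, the Product team 54/209 = 25.8% → the Product team
Overall: the Platform team 88/310 = 28.4%, the Product team 73/238 = 30.7% → the Product team
The Product team wins overall and in every ticket group — no reversal.

No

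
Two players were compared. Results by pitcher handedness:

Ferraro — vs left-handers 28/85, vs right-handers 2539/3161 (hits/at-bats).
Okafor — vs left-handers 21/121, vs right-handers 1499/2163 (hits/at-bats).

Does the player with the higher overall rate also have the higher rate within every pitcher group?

Vs left-handers: Ferraro 28/85 = 32.9%, Okafor 21/121 = 17.4% → Ferraro
Vs right-handers: Ferraro 2539/3161 = 80.3%, Okafor 1499/2163 = 69.3% → Ferraro
Overall: Ferraro 2567/3246 = 79.1%, Okafor 1520/2284 = 66.5% → Ferraro
Ferraro wins overall and in every pitcher group — no reversal.

Yes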